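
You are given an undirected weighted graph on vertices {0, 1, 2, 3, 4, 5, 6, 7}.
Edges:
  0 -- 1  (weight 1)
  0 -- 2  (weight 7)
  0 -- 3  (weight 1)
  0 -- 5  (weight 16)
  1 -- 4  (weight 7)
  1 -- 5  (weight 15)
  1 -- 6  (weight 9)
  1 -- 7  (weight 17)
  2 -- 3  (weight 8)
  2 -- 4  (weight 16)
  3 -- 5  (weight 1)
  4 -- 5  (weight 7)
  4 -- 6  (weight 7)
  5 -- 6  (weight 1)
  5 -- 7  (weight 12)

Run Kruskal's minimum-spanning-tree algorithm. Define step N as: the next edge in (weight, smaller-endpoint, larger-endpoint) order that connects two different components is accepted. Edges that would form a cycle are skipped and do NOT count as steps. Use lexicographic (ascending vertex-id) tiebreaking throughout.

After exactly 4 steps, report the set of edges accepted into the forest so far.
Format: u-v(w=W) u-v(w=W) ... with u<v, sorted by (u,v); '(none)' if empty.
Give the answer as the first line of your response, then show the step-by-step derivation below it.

0-1(w=1) 0-3(w=1) 3-5(w=1) 5-6(w=1)

step 1: add edge 0-1 (w=1); MST = {0-1(w=1)}
step 2: add edge 0-3 (w=1); MST = {0-1(w=1) 0-3(w=1)}
step 3: add edge 3-5 (w=1); MST = {0-1(w=1) 0-3(w=1) 3-5(w=1)}
step 4: add edge 5-6 (w=1); MST = {0-1(w=1) 0-3(w=1) 3-5(w=1) 5-6(w=1)}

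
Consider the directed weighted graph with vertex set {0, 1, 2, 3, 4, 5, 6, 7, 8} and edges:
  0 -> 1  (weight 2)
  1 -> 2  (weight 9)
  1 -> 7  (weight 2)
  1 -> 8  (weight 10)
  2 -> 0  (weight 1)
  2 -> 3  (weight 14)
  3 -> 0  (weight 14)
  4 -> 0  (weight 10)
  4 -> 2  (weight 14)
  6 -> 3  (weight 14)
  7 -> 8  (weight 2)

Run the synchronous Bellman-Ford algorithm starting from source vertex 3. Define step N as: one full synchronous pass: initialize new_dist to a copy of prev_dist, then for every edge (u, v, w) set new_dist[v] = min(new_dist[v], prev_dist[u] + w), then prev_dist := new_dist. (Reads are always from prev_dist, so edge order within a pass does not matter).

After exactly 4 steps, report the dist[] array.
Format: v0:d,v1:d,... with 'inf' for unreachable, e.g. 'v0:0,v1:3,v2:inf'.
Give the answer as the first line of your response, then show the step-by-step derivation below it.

v0:14,v1:16,v2:25,v3:0,v4:inf,v5:inf,v6:inf,v7:18,v8:20

step 1: dist = v0:14,v1:inf,v2:inf,v3:0,v4:inf,v5:inf,v6:inf,v7:inf,v8:inf
step 2: dist = v0:14,v1:16,v2:inf,v3:0,v4:inf,v5:inf,v6:inf,v7:inf,v8:inf
step 3: dist = v0:14,v1:16,v2:25,v3:0,v4:inf,v5:inf,v6:inf,v7:18,v8:26
step 4: dist = v0:14,v1:16,v2:25,v3:0,v4:inf,v5:inf,v6:inf,v7:18,v8:20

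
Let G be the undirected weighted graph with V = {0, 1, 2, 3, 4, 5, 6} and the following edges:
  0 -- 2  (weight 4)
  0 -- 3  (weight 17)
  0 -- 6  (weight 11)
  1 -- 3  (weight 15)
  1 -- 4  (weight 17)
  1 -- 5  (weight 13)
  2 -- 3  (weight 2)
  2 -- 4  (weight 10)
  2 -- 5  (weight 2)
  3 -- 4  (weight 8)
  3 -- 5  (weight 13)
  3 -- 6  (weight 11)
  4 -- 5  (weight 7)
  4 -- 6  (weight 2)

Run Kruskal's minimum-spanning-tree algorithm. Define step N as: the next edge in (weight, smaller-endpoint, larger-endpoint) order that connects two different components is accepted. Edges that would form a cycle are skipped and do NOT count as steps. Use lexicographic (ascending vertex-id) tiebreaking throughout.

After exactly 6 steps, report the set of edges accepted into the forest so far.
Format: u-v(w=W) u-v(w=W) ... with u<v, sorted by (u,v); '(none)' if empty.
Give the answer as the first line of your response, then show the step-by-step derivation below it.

0-2(w=4) 1-5(w=13) 2-3(w=2) 2-5(w=2) 4-5(w=7) 4-6(w=2)

step 1: add edge 2-3 (w=2); MST = {2-3(w=2)}
step 2: add edge 2-5 (w=2); MST = {2-3(w=2) 2-5(w=2)}
step 3: add edge 4-6 (w=2); MST = {2-3(w=2) 2-5(w=2) 4-6(w=2)}
step 4: add edge 0-2 (w=4); MST = {0-2(w=4) 2-3(w=2) 2-5(w=2) 4-6(w=2)}
step 5: add edge 4-5 (w=7); MST = {0-2(w=4) 2-3(w=2) 2-5(w=2) 4-5(w=7) 4-6(w=2)}
step 6: add edge 1-5 (w=13); MST = {0-2(w=4) 1-5(w=13) 2-3(w=2) 2-5(w=2) 4-5(w=7) 4-6(w=2)}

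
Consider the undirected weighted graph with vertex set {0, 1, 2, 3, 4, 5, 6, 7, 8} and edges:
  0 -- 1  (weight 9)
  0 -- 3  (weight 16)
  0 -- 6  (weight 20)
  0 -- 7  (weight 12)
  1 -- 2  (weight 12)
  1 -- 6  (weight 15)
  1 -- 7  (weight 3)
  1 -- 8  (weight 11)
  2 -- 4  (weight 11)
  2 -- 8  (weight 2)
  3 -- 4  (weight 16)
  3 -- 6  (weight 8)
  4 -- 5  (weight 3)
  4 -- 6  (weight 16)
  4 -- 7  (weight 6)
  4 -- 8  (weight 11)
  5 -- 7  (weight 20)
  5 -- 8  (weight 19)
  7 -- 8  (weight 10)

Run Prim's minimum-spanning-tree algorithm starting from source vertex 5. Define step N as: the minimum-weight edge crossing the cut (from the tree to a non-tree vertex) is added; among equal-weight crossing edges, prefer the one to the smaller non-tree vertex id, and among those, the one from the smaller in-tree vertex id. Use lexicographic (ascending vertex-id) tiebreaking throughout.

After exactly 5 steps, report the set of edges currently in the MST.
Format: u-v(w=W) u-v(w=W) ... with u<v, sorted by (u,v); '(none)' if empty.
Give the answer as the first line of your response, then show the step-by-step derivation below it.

0-1(w=9) 1-7(w=3) 4-5(w=3) 4-7(w=6) 7-8(w=10)

step 1: add edge 4-5 (w=3); MST = {4-5(w=3)}
step 2: add edge 4-7 (w=6); MST = {4-5(w=3) 4-7(w=6)}
step 3: add edge 1-7 (w=3); MST = {1-7(w=3) 4-5(w=3) 4-7(w=6)}
step 4: add edge 0-1 (w=9); MST = {0-1(w=9) 1-7(w=3) 4-5(w=3) 4-7(w=6)}
step 5: add edge 7-8 (w=10); MST = {0-1(w=9) 1-7(w=3) 4-5(w=3) 4-7(w=6) 7-8(w=10)}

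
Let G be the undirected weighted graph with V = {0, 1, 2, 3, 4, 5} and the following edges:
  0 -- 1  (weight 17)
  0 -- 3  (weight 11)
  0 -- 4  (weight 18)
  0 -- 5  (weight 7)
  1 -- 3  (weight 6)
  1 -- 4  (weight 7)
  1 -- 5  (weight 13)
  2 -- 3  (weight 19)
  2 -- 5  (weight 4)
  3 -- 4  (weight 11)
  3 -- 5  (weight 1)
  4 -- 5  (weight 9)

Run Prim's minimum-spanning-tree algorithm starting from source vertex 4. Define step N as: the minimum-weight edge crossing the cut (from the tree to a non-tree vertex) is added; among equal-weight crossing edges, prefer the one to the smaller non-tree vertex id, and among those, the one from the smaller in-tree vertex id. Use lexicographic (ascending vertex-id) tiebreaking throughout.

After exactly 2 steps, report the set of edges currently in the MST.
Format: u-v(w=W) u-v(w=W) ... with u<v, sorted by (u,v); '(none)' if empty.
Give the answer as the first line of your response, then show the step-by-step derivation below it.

1-3(w=6) 1-4(w=7)

step 1: add edge 1-4 (w=7); MST = {1-4(w=7)}
step 2: add edge 1-3 (w=6); MST = {1-3(w=6) 1-4(w=7)}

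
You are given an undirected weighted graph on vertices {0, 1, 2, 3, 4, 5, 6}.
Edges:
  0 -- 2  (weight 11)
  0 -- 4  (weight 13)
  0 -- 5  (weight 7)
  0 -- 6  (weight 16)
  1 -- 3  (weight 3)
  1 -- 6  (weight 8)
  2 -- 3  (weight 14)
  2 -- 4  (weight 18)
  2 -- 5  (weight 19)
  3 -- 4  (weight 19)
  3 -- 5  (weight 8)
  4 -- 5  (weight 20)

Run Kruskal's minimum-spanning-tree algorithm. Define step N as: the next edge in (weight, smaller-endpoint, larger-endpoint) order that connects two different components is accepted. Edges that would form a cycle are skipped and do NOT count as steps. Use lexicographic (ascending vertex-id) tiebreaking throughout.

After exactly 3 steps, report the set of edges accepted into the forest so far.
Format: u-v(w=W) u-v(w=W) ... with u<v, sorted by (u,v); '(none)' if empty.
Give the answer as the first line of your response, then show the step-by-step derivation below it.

0-5(w=7) 1-3(w=3) 1-6(w=8)

step 1: add edge 1-3 (w=3); MST = {1-3(w=3)}
step 2: add edge 0-5 (w=7); MST = {0-5(w=7) 1-3(w=3)}
step 3: add edge 1-6 (w=8); MST = {0-5(w=7) 1-3(w=3) 1-6(w=8)}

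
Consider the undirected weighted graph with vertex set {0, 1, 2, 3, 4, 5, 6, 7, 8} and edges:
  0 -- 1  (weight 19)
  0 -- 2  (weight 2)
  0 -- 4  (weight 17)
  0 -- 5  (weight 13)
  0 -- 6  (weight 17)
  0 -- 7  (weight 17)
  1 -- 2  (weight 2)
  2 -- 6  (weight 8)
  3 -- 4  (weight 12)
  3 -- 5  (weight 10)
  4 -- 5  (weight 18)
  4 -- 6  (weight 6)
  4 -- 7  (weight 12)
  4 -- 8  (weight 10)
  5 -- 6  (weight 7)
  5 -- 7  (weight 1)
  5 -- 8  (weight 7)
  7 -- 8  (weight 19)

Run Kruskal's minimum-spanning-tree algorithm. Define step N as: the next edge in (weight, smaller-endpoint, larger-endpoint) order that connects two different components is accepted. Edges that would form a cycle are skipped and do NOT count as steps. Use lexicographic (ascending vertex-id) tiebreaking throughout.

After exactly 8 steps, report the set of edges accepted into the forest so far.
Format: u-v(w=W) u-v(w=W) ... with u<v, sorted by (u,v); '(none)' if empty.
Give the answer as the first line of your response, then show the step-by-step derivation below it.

0-2(w=2) 1-2(w=2) 2-6(w=8) 3-5(w=10) 4-6(w=6) 5-6(w=7) 5-7(w=1) 5-8(w=7)

step 1: add edge 5-7 (w=1); MST = {5-7(w=1)}
step 2: add edge 0-2 (w=2); MST = {0-2(w=2) 5-7(w=1)}
step 3: add edge 1-2 (w=2); MST = {0-2(w=2) 1-2(w=2) 5-7(w=1)}
step 4: add edge 4-6 (w=6); MST = {0-2(w=2) 1-2(w=2) 4-6(w=6) 5-7(w=1)}
step 5: add edge 5-6 (w=7); MST = {0-2(w=2) 1-2(w=2) 4-6(w=6) 5-6(w=7) 5-7(w=1)}
step 6: add edge 5-8 (w=7); MST = {0-2(w=2) 1-2(w=2) 4-6(w=6) 5-6(w=7) 5-7(w=1) 5-8(w=7)}
step 7: add edge 2-6 (w=8); MST = {0-2(w=2) 1-2(w=2) 2-6(w=8) 4-6(w=6) 5-6(w=7) 5-7(w=1) 5-8(w=7)}
step 8: add edge 3-5 (w=10); MST = {0-2(w=2) 1-2(w=2) 2-6(w=8) 3-5(w=10) 4-6(w=6) 5-6(w=7) 5-7(w=1) 5-8(w=7)}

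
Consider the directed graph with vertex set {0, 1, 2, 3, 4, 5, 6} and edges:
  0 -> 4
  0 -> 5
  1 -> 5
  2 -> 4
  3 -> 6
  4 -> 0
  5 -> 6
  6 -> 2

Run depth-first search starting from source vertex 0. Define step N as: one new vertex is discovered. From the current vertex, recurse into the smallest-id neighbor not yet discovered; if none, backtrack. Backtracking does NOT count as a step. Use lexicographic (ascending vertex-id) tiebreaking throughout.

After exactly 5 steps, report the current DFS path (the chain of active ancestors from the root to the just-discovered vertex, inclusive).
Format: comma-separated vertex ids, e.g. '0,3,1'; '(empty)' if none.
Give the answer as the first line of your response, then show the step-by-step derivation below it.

0,5,6,2

step 1: discover 0; path=0; order=0
step 2: discover 4; path=0>4; order=0,4
step 3: discover 5; path=0>5; order=0,4,5
step 4: discover 6; path=0>5>6; order=0,4,5,6
step 5: discover 2; path=0>5>6>2; order=0,4,5,6,2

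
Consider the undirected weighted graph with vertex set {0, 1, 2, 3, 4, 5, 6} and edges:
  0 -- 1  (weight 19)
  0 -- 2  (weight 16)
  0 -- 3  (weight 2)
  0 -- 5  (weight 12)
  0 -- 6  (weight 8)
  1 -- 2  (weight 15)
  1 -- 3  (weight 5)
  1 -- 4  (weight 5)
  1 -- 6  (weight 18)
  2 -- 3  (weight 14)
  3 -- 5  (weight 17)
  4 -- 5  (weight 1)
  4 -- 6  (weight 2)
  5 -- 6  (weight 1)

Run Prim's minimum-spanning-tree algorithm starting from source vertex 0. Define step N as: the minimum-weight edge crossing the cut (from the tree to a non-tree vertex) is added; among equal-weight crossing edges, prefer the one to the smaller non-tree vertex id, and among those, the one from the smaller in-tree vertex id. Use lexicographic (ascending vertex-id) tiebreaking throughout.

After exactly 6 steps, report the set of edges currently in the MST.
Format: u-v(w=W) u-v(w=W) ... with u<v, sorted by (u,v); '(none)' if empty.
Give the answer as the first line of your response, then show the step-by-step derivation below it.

0-3(w=2) 1-3(w=5) 1-4(w=5) 2-3(w=14) 4-5(w=1) 5-6(w=1)

step 1: add edge 0-3 (w=2); MST = {0-3(w=2)}
step 2: add edge 1-3 (w=5); MST = {0-3(w=2) 1-3(w=5)}
step 3: add edge 1-4 (w=5); MST = {0-3(w=2) 1-3(w=5) 1-4(w=5)}
step 4: add edge 4-5 (w=1); MST = {0-3(w=2) 1-3(w=5) 1-4(w=5) 4-5(w=1)}
step 5: add edge 5-6 (w=1); MST = {0-3(w=2) 1-3(w=5) 1-4(w=5) 4-5(w=1) 5-6(w=1)}
step 6: add edge 2-3 (w=14); MST = {0-3(w=2) 1-3(w=5) 1-4(w=5) 2-3(w=14) 4-5(w=1) 5-6(w=1)}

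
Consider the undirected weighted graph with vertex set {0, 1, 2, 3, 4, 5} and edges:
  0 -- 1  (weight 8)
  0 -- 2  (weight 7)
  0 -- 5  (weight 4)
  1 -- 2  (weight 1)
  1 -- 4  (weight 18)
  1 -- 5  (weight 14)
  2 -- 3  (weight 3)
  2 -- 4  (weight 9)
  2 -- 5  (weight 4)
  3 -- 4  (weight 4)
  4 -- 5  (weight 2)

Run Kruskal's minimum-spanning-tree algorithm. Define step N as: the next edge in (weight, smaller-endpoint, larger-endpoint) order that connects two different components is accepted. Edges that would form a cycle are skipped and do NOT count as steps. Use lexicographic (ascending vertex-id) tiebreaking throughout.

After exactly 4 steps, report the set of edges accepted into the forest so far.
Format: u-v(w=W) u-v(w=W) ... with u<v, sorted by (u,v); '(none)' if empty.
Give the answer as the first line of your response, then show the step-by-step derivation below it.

0-5(w=4) 1-2(w=1) 2-3(w=3) 4-5(w=2)

step 1: add edge 1-2 (w=1); MST = {1-2(w=1)}
step 2: add edge 4-5 (w=2); MST = {1-2(w=1) 4-5(w=2)}
step 3: add edge 2-3 (w=3); MST = {1-2(w=1) 2-3(w=3) 4-5(w=2)}
step 4: add edge 0-5 (w=4); MST = {0-5(w=4) 1-2(w=1) 2-3(w=3) 4-5(w=2)}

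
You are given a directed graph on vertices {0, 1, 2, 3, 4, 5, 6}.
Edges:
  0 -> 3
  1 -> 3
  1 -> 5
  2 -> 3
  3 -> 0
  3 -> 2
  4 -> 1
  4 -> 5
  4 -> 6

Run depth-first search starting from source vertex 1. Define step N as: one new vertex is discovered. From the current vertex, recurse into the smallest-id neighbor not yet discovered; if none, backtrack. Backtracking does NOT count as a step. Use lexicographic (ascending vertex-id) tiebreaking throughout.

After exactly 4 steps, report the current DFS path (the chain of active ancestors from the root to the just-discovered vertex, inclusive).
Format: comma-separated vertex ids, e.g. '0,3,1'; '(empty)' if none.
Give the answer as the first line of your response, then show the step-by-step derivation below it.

1,3,2

step 1: discover 1; path=1; order=1
step 2: discover 3; path=1>3; order=1,3
step 3: discover 0; path=1>3>0; order=1,3,0
step 4: discover 2; path=1>3>2; order=1,3,0,2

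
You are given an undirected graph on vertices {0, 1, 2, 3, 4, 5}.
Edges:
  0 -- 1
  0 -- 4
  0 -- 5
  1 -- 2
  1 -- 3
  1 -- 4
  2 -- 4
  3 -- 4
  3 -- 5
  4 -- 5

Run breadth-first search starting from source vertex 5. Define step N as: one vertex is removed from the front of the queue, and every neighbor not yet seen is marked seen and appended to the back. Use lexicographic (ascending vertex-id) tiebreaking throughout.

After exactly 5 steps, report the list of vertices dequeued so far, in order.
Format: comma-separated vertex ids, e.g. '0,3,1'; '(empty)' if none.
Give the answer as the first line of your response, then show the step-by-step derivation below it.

5,0,3,4,1

step 1: dequeue 5; queue=[0,3,4]; order=5
step 2: dequeue 0; queue=[3,4,1]; order=5,0
step 3: dequeue 3; queue=[4,1]; order=5,0,3
step 4: dequeue 4; queue=[1,2]; order=5,0,3,4
step 5: dequeue 1; queue=[2]; order=5,0,3,4,1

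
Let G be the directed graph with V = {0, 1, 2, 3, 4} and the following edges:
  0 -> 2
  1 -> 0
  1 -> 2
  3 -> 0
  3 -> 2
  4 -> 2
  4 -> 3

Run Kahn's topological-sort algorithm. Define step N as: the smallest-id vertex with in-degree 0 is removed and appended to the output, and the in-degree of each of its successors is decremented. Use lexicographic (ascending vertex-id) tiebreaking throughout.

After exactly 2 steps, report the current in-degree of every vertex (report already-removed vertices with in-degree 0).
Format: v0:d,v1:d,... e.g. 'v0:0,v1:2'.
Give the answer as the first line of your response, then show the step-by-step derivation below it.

v0:1,v1:0,v2:2,v3:0,v4:0

step 1: output 1; order=[1]; indeg=(1,0,3,1,0)
step 2: output 4; order=[1,4]; indeg=(1,0,2,0,0)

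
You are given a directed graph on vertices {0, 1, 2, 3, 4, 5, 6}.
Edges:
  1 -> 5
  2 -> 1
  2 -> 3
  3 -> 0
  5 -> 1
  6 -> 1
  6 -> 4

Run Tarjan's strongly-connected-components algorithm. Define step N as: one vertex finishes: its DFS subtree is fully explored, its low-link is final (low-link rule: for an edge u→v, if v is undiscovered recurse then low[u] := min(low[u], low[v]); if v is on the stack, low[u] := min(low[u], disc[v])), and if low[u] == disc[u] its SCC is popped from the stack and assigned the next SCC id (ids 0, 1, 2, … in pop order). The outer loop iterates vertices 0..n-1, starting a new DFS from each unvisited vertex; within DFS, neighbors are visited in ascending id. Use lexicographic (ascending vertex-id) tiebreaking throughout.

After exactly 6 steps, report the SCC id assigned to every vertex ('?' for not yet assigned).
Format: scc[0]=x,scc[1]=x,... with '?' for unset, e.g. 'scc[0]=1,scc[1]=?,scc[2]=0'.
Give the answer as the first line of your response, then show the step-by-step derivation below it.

scc[0]=0,scc[1]=1,scc[2]=3,scc[3]=2,scc[4]=4,scc[5]=1,scc[6]=?

step 1: low=(low[0]=0,low[1]=?,low[2]=?,low[3]=?,low[4]=?,low[5]=?,low[6]=?); scc=(scc[0]=0,scc[1]=?,scc[2]=?,scc[3]=?,scc[4]=?,scc[5]=?,scc[6]=?)
step 2: low=(low[0]=0,low[1]=1,low[2]=?,low[3]=?,low[4]=?,low[5]=1,low[6]=?); scc=(scc[0]=0,scc[1]=?,scc[2]=?,scc[3]=?,scc[4]=?,scc[5]=?,scc[6]=?)
step 3: low=(low[0]=0,low[1]=1,low[2]=?,low[3]=?,low[4]=?,low[5]=1,low[6]=?); scc=(scc[0]=0,scc[1]=1,scc[2]=?,scc[3]=?,scc[4]=?,scc[5]=1,scc[6]=?)
step 4: low=(low[0]=0,low[1]=1,low[2]=3,low[3]=4,low[4]=?,low[5]=1,low[6]=?); scc=(scc[0]=0,scc[1]=1,scc[2]=?,scc[3]=2,scc[4]=?,scc[5]=1,scc[6]=?)
step 5: low=(low[0]=0,low[1]=1,low[2]=3,low[3]=4,low[4]=?,low[5]=1,low[6]=?); scc=(scc[0]=0,scc[1]=1,scc[2]=3,scc[3]=2,scc[4]=?,scc[5]=1,scc[6]=?)
step 6: low=(low[0]=0,low[1]=1,low[2]=3,low[3]=4,low[4]=5,low[5]=1,low[6]=?); scc=(scc[0]=0,scc[1]=1,scc[2]=3,scc[3]=2,scc[4]=4,scc[5]=1,scc[6]=?)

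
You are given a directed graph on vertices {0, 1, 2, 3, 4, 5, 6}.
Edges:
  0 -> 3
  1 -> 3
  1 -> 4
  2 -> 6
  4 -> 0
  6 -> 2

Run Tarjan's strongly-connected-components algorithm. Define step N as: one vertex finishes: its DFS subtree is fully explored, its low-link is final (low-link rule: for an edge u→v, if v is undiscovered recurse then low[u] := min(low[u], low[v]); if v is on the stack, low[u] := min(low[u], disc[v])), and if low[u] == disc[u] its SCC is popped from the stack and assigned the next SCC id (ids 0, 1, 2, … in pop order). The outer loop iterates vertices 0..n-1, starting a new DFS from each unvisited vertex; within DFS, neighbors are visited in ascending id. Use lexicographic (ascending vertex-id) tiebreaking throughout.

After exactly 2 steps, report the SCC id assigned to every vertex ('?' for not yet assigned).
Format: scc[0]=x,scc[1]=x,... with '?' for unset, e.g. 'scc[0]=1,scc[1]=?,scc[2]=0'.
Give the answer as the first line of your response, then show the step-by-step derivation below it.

scc[0]=1,scc[1]=?,scc[2]=?,scc[3]=0,scc[4]=?,scc[5]=?,scc[6]=?

step 1: low=(low[0]=0,low[1]=?,low[2]=?,low[3]=1,low[4]=?,low[5]=?,low[6]=?); scc=(scc[0]=?,scc[1]=?,scc[2]=?,scc[3]=0,scc[4]=?,scc[5]=?,scc[6]=?)
step 2: low=(low[0]=0,low[1]=?,low[2]=?,low[3]=1,low[4]=?,low[5]=?,low[6]=?); scc=(scc[0]=1,scc[1]=?,scc[2]=?,scc[3]=0,scc[4]=?,scc[5]=?,scc[6]=?)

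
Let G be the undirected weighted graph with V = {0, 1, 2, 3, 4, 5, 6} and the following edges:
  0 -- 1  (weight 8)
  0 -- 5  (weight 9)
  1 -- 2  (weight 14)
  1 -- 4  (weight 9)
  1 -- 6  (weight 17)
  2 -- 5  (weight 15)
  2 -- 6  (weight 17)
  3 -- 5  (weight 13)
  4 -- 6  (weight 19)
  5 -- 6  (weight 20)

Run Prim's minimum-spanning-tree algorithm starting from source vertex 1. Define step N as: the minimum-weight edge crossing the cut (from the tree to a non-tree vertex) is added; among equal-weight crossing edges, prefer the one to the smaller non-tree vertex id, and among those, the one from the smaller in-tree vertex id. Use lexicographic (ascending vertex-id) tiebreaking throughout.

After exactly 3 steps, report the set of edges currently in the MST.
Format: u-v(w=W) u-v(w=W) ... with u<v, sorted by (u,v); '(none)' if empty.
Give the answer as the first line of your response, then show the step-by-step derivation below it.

0-1(w=8) 0-5(w=9) 1-4(w=9)

step 1: add edge 0-1 (w=8); MST = {0-1(w=8)}
step 2: add edge 1-4 (w=9); MST = {0-1(w=8) 1-4(w=9)}
step 3: add edge 0-5 (w=9); MST = {0-1(w=8) 0-5(w=9) 1-4(w=9)}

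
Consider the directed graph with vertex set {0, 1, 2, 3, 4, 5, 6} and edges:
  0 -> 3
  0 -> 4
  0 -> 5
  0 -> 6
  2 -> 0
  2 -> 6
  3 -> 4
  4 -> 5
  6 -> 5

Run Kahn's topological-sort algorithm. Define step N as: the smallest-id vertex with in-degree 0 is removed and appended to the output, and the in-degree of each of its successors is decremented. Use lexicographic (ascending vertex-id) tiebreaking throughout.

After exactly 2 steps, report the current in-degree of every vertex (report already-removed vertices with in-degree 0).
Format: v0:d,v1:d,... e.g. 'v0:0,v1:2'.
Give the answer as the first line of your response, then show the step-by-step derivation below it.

v0:0,v1:0,v2:0,v3:1,v4:2,v5:3,v6:1

step 1: output 1; order=[1]; indeg=(1,0,0,1,2,3,2)
step 2: output 2; order=[1,2]; indeg=(0,0,0,1,2,3,1)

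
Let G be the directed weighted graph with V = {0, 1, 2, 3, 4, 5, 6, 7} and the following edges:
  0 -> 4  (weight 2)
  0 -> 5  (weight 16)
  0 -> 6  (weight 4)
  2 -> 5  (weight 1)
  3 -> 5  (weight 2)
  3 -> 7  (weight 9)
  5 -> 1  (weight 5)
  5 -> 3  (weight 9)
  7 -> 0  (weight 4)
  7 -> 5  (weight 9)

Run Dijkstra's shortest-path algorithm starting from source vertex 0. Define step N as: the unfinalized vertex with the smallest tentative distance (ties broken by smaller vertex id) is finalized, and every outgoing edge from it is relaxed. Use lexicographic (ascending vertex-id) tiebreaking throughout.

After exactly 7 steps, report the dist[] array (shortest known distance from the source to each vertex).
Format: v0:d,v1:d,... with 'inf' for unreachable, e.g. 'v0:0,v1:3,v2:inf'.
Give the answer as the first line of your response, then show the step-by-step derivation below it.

v0:0,v1:21,v2:inf,v3:25,v4:2,v5:16,v6:4,v7:34

step 1: dist = v0:0,v1:inf,v2:inf,v3:inf,v4:2,v5:16,v6:4,v7:inf
step 2: dist = v0:0,v1:inf,v2:inf,v3:inf,v4:2,v5:16,v6:4,v7:inf
step 3: dist = v0:0,v1:inf,v2:inf,v3:inf,v4:2,v5:16,v6:4,v7:inf
step 4: dist = v0:0,v1:21,v2:inf,v3:25,v4:2,v5:16,v6:4,v7:inf
step 5: dist = v0:0,v1:21,v2:inf,v3:25,v4:2,v5:16,v6:4,v7:inf
step 6: dist = v0:0,v1:21,v2:inf,v3:25,v4:2,v5:16,v6:4,v7:34
step 7: dist = v0:0,v1:21,v2:inf,v3:25,v4:2,v5:16,v6:4,v7:34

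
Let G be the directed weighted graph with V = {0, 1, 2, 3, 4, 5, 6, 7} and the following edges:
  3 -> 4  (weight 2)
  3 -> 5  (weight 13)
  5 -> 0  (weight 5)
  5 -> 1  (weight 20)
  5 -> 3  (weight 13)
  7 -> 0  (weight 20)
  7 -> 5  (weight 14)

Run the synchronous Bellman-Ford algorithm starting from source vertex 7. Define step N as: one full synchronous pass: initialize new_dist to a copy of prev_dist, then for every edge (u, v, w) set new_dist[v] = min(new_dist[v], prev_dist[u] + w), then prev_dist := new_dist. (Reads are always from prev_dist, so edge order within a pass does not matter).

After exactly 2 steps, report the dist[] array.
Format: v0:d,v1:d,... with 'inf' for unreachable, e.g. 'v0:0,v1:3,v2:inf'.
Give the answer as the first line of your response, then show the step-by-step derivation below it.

v0:19,v1:34,v2:inf,v3:27,v4:inf,v5:14,v6:inf,v7:0

step 1: dist = v0:20,v1:inf,v2:inf,v3:inf,v4:inf,v5:14,v6:inf,v7:0
step 2: dist = v0:19,v1:34,v2:inf,v3:27,v4:inf,v5:14,v6:inf,v7:0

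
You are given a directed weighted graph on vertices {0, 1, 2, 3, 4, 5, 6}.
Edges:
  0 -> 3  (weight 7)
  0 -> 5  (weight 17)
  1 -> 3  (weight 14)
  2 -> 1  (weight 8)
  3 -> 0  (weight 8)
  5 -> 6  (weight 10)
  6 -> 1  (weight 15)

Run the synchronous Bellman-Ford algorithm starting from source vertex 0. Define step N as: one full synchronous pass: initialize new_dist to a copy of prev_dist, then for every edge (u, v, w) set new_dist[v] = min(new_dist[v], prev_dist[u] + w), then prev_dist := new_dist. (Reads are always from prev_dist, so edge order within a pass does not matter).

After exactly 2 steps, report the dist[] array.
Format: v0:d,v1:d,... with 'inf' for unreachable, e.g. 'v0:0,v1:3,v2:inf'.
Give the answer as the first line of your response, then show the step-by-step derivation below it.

v0:0,v1:inf,v2:inf,v3:7,v4:inf,v5:17,v6:27

step 1: dist = v0:0,v1:inf,v2:inf,v3:7,v4:inf,v5:17,v6:inf
step 2: dist = v0:0,v1:inf,v2:inf,v3:7,v4:inf,v5:17,v6:27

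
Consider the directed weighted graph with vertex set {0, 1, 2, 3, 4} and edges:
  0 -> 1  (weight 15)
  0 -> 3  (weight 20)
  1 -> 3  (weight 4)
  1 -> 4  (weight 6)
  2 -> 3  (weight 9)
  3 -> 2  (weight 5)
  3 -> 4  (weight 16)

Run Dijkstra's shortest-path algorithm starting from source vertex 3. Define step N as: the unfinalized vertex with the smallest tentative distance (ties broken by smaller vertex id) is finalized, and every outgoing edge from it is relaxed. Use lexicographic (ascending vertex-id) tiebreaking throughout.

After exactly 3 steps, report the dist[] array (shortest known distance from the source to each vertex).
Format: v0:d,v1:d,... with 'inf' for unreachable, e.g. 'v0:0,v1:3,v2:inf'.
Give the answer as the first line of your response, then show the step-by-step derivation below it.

v0:inf,v1:inf,v2:5,v3:0,v4:16

step 1: dist = v0:inf,v1:inf,v2:5,v3:0,v4:16
step 2: dist = v0:inf,v1:inf,v2:5,v3:0,v4:16
step 3: dist = v0:inf,v1:inf,v2:5,v3:0,v4:16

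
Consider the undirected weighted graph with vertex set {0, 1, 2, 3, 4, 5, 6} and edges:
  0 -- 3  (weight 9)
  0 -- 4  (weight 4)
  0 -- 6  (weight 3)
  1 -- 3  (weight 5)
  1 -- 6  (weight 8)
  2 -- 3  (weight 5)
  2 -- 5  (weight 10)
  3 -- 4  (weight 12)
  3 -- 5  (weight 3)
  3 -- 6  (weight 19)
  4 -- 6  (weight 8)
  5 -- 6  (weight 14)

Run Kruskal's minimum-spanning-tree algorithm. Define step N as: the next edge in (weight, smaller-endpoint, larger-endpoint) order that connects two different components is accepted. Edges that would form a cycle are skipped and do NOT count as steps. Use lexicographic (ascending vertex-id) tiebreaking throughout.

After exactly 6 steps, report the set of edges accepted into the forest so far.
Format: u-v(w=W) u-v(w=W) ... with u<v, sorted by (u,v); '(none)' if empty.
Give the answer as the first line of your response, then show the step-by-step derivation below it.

0-4(w=4) 0-6(w=3) 1-3(w=5) 1-6(w=8) 2-3(w=5) 3-5(w=3)

step 1: add edge 0-6 (w=3); MST = {0-6(w=3)}
step 2: add edge 3-5 (w=3); MST = {0-6(w=3) 3-5(w=3)}
step 3: add edge 0-4 (w=4); MST = {0-4(w=4) 0-6(w=3) 3-5(w=3)}
step 4: add edge 1-3 (w=5); MST = {0-4(w=4) 0-6(w=3) 1-3(w=5) 3-5(w=3)}
step 5: add edge 2-3 (w=5); MST = {0-4(w=4) 0-6(w=3) 1-3(w=5) 2-3(w=5) 3-5(w=3)}
step 6: add edge 1-6 (w=8); MST = {0-4(w=4) 0-6(w=3) 1-3(w=5) 1-6(w=8) 2-3(w=5) 3-5(w=3)}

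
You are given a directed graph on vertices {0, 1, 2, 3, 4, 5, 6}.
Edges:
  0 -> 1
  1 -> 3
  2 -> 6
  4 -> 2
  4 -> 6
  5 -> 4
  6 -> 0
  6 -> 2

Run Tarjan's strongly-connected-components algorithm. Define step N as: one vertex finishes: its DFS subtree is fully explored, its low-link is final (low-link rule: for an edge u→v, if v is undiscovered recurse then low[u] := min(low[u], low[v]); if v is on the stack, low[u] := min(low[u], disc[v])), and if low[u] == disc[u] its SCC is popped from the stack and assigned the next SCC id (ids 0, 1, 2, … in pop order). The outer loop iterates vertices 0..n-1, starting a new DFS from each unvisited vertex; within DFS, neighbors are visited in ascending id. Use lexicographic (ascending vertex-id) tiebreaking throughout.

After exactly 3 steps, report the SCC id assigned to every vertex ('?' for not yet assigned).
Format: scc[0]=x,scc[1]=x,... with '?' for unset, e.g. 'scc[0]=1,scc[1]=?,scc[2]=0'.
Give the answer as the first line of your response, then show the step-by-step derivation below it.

scc[0]=2,scc[1]=1,scc[2]=?,scc[3]=0,scc[4]=?,scc[5]=?,scc[6]=?

step 1: low=(low[0]=0,low[1]=1,low[2]=?,low[3]=2,low[4]=?,low[5]=?,low[6]=?); scc=(scc[0]=?,scc[1]=?,scc[2]=?,scc[3]=0,scc[4]=?,scc[5]=?,scc[6]=?)
step 2: low=(low[0]=0,low[1]=1,low[2]=?,low[3]=2,low[4]=?,low[5]=?,low[6]=?); scc=(scc[0]=?,scc[1]=1,scc[2]=?,scc[3]=0,scc[4]=?,scc[5]=?,scc[6]=?)
step 3: low=(low[0]=0,low[1]=1,low[2]=?,low[3]=2,low[4]=?,low[5]=?,low[6]=?); scc=(scc[0]=2,scc[1]=1,scc[2]=?,scc[3]=0,scc[4]=?,scc[5]=?,scc[6]=?)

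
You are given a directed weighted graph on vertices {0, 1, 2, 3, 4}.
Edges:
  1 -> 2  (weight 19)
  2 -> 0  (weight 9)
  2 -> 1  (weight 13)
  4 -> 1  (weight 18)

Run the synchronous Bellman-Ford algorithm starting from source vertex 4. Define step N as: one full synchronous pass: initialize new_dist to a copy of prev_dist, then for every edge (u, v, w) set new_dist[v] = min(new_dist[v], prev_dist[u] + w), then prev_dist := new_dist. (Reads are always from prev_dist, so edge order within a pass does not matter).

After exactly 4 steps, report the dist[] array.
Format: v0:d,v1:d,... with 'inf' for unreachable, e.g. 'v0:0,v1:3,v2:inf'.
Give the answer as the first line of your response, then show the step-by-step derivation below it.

v0:46,v1:18,v2:37,v3:inf,v4:0

step 1: dist = v0:inf,v1:18,v2:inf,v3:inf,v4:0
step 2: dist = v0:inf,v1:18,v2:37,v3:inf,v4:0
step 3: dist = v0:46,v1:18,v2:37,v3:inf,v4:0
step 4: dist = v0:46,v1:18,v2:37,v3:inf,v4:0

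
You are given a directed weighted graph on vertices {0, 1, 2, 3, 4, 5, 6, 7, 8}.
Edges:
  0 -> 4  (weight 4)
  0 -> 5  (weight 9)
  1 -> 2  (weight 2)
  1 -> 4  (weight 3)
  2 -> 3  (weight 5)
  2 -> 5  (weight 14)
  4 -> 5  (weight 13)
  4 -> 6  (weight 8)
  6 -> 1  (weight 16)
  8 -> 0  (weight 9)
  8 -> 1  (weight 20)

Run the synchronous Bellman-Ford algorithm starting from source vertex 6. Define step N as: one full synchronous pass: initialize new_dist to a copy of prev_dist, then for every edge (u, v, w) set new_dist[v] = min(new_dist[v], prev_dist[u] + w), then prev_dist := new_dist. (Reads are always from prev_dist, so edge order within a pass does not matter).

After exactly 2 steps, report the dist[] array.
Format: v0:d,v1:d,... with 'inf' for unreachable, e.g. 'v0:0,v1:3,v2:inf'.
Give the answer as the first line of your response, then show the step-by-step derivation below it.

v0:inf,v1:16,v2:18,v3:inf,v4:19,v5:inf,v6:0,v7:inf,v8:inf

step 1: dist = v0:inf,v1:16,v2:inf,v3:inf,v4:inf,v5:inf,v6:0,v7:inf,v8:inf
step 2: dist = v0:inf,v1:16,v2:18,v3:inf,v4:19,v5:inf,v6:0,v7:inf,v8:inf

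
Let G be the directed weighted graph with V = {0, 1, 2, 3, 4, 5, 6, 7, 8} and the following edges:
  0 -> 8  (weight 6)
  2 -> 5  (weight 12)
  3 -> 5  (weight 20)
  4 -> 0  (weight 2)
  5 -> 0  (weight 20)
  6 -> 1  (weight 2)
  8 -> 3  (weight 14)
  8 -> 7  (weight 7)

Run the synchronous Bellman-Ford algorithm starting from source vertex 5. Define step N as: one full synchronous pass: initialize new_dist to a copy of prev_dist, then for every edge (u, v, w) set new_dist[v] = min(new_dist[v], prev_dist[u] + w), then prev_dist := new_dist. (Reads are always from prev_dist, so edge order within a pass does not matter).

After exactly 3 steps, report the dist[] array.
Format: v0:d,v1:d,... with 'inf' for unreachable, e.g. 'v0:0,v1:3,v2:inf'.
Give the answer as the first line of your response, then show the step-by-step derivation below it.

v0:20,v1:inf,v2:inf,v3:40,v4:inf,v5:0,v6:inf,v7:33,v8:26

step 1: dist = v0:20,v1:inf,v2:inf,v3:inf,v4:inf,v5:0,v6:inf,v7:inf,v8:inf
step 2: dist = v0:20,v1:inf,v2:inf,v3:inf,v4:inf,v5:0,v6:inf,v7:inf,v8:26
step 3: dist = v0:20,v1:inf,v2:inf,v3:40,v4:inf,v5:0,v6:inf,v7:33,v8:26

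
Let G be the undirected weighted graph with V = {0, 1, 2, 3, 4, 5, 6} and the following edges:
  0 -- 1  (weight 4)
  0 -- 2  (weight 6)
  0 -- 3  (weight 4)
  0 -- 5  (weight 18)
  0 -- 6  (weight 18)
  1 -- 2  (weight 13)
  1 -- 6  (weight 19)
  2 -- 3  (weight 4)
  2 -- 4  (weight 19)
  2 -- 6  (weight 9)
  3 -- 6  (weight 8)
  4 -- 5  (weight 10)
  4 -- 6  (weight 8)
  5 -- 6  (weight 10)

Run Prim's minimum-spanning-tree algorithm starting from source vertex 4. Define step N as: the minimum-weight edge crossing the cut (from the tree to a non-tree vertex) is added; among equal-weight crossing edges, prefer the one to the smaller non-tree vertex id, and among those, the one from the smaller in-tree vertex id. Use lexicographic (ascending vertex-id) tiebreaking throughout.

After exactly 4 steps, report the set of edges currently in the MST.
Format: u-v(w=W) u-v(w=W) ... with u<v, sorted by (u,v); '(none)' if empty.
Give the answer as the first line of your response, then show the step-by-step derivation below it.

0-1(w=4) 0-3(w=4) 3-6(w=8) 4-6(w=8)

step 1: add edge 4-6 (w=8); MST = {4-6(w=8)}
step 2: add edge 3-6 (w=8); MST = {3-6(w=8) 4-6(w=8)}
step 3: add edge 0-3 (w=4); MST = {0-3(w=4) 3-6(w=8) 4-6(w=8)}
step 4: add edge 0-1 (w=4); MST = {0-1(w=4) 0-3(w=4) 3-6(w=8) 4-6(w=8)}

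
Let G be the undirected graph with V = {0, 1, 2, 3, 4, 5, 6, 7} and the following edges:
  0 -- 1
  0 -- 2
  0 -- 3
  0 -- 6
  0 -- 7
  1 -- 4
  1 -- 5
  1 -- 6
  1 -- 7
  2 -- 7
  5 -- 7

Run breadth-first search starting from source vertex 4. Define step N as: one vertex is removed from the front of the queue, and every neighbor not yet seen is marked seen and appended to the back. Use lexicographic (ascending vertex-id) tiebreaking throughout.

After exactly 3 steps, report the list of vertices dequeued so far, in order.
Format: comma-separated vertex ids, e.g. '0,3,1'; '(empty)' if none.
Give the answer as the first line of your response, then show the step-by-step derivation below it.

4,1,0

step 1: dequeue 4; queue=[1]; order=4
step 2: dequeue 1; queue=[0,5,6,7]; order=4,1
step 3: dequeue 0; queue=[5,6,7,2,3]; order=4,1,0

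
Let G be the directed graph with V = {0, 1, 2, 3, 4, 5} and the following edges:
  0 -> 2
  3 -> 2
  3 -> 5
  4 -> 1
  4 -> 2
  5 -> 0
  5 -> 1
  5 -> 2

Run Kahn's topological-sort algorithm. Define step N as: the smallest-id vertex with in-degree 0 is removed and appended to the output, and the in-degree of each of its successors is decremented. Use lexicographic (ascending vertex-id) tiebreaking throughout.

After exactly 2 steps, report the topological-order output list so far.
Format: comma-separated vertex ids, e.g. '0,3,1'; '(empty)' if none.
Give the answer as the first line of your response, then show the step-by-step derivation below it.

3,4

step 1: output 3; order=[3]; indeg=(1,2,3,0,0,0)
step 2: output 4; order=[3,4]; indeg=(1,1,2,0,0,0)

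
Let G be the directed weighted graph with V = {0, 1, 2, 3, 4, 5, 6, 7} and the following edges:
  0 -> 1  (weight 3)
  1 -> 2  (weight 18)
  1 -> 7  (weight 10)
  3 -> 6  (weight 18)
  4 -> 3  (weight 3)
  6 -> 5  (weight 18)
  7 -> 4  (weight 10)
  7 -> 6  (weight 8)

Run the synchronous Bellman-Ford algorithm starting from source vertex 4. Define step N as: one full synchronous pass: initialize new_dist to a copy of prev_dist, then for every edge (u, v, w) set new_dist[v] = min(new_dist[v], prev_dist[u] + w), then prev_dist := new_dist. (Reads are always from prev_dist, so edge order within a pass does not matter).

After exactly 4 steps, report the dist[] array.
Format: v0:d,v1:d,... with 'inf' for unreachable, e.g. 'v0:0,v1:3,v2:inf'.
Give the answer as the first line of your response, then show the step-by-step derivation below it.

v0:inf,v1:inf,v2:inf,v3:3,v4:0,v5:39,v6:21,v7:inf

step 1: dist = v0:inf,v1:inf,v2:inf,v3:3,v4:0,v5:inf,v6:inf,v7:inf
step 2: dist = v0:inf,v1:inf,v2:inf,v3:3,v4:0,v5:inf,v6:21,v7:inf
step 3: dist = v0:inf,v1:inf,v2:inf,v3:3,v4:0,v5:39,v6:21,v7:inf
step 4: dist = v0:inf,v1:inf,v2:inf,v3:3,v4:0,v5:39,v6:21,v7:inf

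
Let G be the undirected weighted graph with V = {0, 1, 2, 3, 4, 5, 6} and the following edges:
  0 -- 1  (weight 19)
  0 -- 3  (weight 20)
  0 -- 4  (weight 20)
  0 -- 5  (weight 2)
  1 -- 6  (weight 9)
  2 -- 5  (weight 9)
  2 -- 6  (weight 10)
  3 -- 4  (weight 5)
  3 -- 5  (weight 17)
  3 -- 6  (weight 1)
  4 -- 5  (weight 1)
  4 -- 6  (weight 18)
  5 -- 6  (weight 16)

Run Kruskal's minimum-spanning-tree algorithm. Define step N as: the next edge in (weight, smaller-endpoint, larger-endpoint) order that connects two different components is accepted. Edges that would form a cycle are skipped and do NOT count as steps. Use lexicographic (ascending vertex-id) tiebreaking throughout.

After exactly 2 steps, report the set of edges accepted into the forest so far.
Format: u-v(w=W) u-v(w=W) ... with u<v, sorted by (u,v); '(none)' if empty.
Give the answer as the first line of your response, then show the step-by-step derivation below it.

3-6(w=1) 4-5(w=1)

step 1: add edge 3-6 (w=1); MST = {3-6(w=1)}
step 2: add edge 4-5 (w=1); MST = {3-6(w=1) 4-5(w=1)}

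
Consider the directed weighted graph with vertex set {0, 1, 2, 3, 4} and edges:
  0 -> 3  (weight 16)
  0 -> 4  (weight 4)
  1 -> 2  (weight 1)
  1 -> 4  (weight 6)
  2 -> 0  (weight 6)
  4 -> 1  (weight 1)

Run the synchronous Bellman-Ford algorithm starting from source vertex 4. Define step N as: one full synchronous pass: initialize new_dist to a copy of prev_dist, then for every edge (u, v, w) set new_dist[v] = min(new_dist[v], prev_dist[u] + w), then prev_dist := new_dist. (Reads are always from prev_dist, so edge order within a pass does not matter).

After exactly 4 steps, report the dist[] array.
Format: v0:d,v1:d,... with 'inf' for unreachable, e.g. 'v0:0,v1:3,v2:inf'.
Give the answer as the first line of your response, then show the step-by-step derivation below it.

v0:8,v1:1,v2:2,v3:24,v4:0

step 1: dist = v0:inf,v1:1,v2:inf,v3:inf,v4:0
step 2: dist = v0:inf,v1:1,v2:2,v3:inf,v4:0
step 3: dist = v0:8,v1:1,v2:2,v3:inf,v4:0
step 4: dist = v0:8,v1:1,v2:2,v3:24,v4:0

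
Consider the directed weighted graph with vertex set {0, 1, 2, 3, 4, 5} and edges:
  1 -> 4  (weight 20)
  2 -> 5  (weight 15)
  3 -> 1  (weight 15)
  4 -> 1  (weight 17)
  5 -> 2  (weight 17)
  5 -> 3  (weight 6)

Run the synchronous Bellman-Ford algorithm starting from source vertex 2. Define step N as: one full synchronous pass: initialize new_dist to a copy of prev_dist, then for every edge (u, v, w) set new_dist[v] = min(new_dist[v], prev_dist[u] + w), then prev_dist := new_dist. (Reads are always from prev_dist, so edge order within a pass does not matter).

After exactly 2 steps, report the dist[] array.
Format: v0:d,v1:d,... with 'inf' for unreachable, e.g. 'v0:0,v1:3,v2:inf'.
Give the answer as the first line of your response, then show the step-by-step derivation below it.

v0:inf,v1:inf,v2:0,v3:21,v4:inf,v5:15

step 1: dist = v0:inf,v1:inf,v2:0,v3:inf,v4:inf,v5:15
step 2: dist = v0:inf,v1:inf,v2:0,v3:21,v4:inf,v5:15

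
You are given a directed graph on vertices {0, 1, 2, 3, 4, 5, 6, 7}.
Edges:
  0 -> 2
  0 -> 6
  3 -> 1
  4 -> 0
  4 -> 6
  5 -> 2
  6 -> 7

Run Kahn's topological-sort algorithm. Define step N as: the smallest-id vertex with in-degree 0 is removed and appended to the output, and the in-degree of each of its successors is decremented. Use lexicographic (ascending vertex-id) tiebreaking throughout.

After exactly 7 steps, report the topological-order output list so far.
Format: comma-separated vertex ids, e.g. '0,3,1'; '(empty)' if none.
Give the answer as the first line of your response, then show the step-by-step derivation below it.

3,1,4,0,5,2,6

step 1: output 3; order=[3]; indeg=(1,0,2,0,0,0,2,1)
step 2: output 1; order=[3,1]; indeg=(1,0,2,0,0,0,2,1)
step 3: output 4; order=[3,1,4]; indeg=(0,0,2,0,0,0,1,1)
step 4: output 0; order=[3,1,4,0]; indeg=(0,0,1,0,0,0,0,1)
step 5: output 5; order=[3,1,4,0,5]; indeg=(0,0,0,0,0,0,0,1)
step 6: output 2; order=[3,1,4,0,5,2]; indeg=(0,0,0,0,0,0,0,1)
step 7: output 6; order=[3,1,4,0,5,2,6]; indeg=(0,0,0,0,0,0,0,0)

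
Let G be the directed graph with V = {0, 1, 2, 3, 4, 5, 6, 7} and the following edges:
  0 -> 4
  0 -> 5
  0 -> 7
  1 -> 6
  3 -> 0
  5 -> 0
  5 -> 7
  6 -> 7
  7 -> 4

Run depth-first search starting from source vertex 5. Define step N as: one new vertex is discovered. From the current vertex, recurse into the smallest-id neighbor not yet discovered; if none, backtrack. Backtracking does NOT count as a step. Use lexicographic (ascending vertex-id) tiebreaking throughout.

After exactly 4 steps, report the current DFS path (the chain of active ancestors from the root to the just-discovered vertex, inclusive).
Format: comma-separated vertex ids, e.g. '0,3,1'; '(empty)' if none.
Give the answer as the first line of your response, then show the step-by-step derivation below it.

5,0,7

step 1: discover 5; path=5; order=5
step 2: discover 0; path=5>0; order=5,0
step 3: discover 4; path=5>0>4; order=5,0,4
step 4: discover 7; path=5>0>7; order=5,0,4,7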